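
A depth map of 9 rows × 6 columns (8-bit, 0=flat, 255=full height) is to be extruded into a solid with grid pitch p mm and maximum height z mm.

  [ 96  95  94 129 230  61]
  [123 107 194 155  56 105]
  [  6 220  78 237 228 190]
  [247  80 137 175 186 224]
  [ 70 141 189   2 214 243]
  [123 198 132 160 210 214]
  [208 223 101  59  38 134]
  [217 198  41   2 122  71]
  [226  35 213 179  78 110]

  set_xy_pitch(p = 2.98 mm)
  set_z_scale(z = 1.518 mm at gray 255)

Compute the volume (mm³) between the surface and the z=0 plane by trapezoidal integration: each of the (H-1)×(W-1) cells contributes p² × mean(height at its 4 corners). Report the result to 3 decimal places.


height_mm = gray/255 × 1.518; cell vol = 2.98² × mean(4 corners)
unit = 2.98² × 1.518 / (4×255) = 0.0132161 mm³ per gray-sum
row 0: Σ corner-gray over 5 cells = 2505  → 33.1064
row 1: Σ corner-gray over 5 cells = 2974  → 39.3048
row 2: Σ corner-gray over 5 cells = 3349  → 44.2608
row 3: Σ corner-gray over 5 cells = 3032  → 40.0713
row 4: Σ corner-gray over 5 cells = 3142  → 41.5251
row 5: Σ corner-gray over 5 cells = 2921  → 38.6043
row 6: Σ corner-gray over 5 cells = 2198  → 29.0490
row 7: Σ corner-gray over 5 cells = 2360  → 31.1901
Σ rows: total corner-gray = 22481  → 297.1117 mm³

297.112


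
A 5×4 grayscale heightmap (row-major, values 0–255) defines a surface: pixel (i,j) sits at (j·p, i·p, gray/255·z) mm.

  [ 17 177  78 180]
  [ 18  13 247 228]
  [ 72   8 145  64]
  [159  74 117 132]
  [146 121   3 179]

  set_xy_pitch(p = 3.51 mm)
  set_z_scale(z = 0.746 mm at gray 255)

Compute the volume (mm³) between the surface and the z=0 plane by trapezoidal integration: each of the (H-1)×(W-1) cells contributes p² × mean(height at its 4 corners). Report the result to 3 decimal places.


height_mm = gray/255 × 0.746; cell vol = 3.51² × mean(4 corners)
unit = 3.51² × 0.746 / (4×255) = 0.00901058 mm³ per gray-sum
row 0: Σ corner-gray over 3 cells = 1473  → 13.2726
row 1: Σ corner-gray over 3 cells = 1208  → 10.8848
row 2: Σ corner-gray over 3 cells = 1115  → 10.0468
row 3: Σ corner-gray over 3 cells = 1246  → 11.2272
Σ rows: total corner-gray = 5042  → 45.4314 mm³

45.431


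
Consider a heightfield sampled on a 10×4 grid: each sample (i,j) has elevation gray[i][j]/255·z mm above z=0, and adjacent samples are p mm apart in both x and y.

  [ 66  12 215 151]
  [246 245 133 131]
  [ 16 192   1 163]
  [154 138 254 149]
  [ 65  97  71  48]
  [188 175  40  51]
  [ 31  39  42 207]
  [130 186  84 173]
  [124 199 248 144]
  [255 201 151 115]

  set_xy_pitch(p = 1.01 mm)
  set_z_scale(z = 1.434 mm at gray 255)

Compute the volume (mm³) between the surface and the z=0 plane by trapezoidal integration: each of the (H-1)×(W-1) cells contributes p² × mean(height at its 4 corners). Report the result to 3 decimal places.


20.596

height_mm = gray/255 × 1.434; cell vol = 1.01² × mean(4 corners)
unit = 1.01² × 1.434 / (4×255) = 0.00143414 mm³ per gray-sum
row 0: Σ corner-gray over 3 cells = 1804  → 2.5872
row 1: Σ corner-gray over 3 cells = 1698  → 2.4352
row 2: Σ corner-gray over 3 cells = 1652  → 2.3692
row 3: Σ corner-gray over 3 cells = 1536  → 2.2028
row 4: Σ corner-gray over 3 cells = 1118  → 1.6034
row 5: Σ corner-gray over 3 cells = 1069  → 1.5331
row 6: Σ corner-gray over 3 cells = 1243  → 1.7826
row 7: Σ corner-gray over 3 cells = 2005  → 2.8755
row 8: Σ corner-gray over 3 cells = 2236  → 3.2067
Σ rows: total corner-gray = 14361  → 20.5957 mm³


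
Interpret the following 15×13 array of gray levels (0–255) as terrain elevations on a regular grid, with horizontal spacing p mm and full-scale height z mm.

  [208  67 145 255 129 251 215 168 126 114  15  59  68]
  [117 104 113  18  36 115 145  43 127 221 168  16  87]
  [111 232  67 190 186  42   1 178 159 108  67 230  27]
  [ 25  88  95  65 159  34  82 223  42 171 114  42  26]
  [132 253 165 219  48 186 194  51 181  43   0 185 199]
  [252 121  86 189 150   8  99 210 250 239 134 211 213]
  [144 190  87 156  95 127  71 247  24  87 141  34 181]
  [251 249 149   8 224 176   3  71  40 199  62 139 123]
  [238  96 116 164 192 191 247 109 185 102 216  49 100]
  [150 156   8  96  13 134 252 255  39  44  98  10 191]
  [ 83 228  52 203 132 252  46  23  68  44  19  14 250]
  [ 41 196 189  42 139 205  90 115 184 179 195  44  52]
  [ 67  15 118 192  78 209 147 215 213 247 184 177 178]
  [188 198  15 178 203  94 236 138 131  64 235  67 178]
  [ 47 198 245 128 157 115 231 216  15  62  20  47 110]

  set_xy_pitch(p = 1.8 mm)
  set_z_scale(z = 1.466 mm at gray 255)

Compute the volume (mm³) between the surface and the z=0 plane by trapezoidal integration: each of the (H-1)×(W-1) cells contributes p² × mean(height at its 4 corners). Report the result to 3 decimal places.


403.573

height_mm = gray/255 × 1.466; cell vol = 1.8² × mean(4 corners)
unit = 1.8² × 1.466 / (4×255) = 0.00465671 mm³ per gray-sum
row 0: Σ corner-gray over 12 cells = 5780  → 26.9158
row 1: Σ corner-gray over 12 cells = 5474  → 25.4908
row 2: Σ corner-gray over 12 cells = 5339  → 24.8622
row 3: Σ corner-gray over 12 cells = 5662  → 26.3663
row 4: Σ corner-gray over 12 cells = 7240  → 33.7146
row 5: Σ corner-gray over 12 cells = 6702  → 31.2092
row 6: Σ corner-gray over 12 cells = 5857  → 27.2743
row 7: Σ corner-gray over 12 cells = 6686  → 31.1347
row 8: Σ corner-gray over 12 cells = 6223  → 28.9787
row 9: Σ corner-gray over 12 cells = 5046  → 23.4977
row 10: Σ corner-gray over 12 cells = 5744  → 26.7481
row 11: Σ corner-gray over 12 cells = 7084  → 32.9881
row 12: Σ corner-gray over 12 cells = 7319  → 34.0824
row 13: Σ corner-gray over 12 cells = 6509  → 30.3105
Σ rows: total corner-gray = 86665  → 403.5734 mm³


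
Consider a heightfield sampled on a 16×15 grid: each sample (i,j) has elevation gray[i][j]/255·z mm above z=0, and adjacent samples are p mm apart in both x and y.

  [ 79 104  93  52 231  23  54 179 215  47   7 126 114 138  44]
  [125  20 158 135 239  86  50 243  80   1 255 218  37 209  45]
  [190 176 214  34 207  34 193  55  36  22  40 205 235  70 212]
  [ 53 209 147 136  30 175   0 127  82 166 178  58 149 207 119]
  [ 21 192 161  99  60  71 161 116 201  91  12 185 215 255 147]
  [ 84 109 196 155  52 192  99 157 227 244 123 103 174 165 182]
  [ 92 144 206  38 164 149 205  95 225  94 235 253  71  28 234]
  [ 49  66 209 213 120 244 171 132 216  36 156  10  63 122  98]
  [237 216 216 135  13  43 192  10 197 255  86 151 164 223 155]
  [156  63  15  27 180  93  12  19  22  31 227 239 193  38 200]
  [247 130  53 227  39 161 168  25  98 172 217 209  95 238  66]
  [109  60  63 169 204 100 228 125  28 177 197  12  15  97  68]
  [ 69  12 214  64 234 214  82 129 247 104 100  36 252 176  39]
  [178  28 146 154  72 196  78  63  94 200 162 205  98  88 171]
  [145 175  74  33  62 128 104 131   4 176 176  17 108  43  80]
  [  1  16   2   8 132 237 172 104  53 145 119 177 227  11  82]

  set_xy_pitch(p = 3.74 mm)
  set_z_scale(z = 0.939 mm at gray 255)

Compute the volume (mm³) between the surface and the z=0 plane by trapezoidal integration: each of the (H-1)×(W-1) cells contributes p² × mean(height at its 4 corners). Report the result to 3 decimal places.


1373.802

height_mm = gray/255 × 0.939; cell vol = 3.74² × mean(4 corners)
unit = 3.74² × 0.939 / (4×255) = 0.0128768 mm³ per gray-sum
row 0: Σ corner-gray over 14 cells = 6521  → 83.9697
row 1: Σ corner-gray over 14 cells = 7076  → 91.1164
row 2: Σ corner-gray over 14 cells = 6944  → 89.4166
row 3: Σ corner-gray over 14 cells = 7306  → 94.0780
row 4: Σ corner-gray over 14 cells = 8064  → 103.8387
row 5: Σ corner-gray over 14 cells = 8398  → 108.1395
row 6: Σ corner-gray over 14 cells = 7803  → 100.4778
row 7: Σ corner-gray over 14 cells = 7857  → 101.1732
row 8: Σ corner-gray over 14 cells = 6868  → 88.4380
row 9: Σ corner-gray over 14 cells = 6651  → 85.6437
row 10: Σ corner-gray over 14 cells = 7104  → 91.4769
row 11: Σ corner-gray over 14 cells = 6963  → 89.6613
row 12: Σ corner-gray over 14 cells = 7353  → 94.6833
row 13: Σ corner-gray over 14 cells = 6204  → 79.8878
row 14: Σ corner-gray over 14 cells = 5576  → 71.8011
Σ rows: total corner-gray = 106688  → 1373.8022 mm³


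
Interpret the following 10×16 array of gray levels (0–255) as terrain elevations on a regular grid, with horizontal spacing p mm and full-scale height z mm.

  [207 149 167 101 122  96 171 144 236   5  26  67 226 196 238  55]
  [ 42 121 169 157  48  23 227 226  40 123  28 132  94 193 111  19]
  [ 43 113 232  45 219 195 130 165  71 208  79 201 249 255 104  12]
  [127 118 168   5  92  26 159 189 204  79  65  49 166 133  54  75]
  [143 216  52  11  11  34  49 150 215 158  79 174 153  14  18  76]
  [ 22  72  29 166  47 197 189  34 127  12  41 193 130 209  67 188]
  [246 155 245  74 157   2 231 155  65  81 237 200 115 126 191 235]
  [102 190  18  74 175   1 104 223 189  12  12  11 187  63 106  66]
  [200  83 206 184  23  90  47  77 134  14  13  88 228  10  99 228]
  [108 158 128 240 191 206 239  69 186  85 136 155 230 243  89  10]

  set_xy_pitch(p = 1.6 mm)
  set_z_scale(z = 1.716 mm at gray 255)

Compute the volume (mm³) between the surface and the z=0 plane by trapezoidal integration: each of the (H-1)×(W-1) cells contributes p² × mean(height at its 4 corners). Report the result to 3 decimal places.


278.453

height_mm = gray/255 × 1.716; cell vol = 1.6² × mean(4 corners)
unit = 1.6² × 1.716 / (4×255) = 0.00430682 mm³ per gray-sum
row 0: Σ corner-gray over 15 cells = 7595  → 32.7103
row 1: Σ corner-gray over 15 cells = 8032  → 34.5924
row 2: Σ corner-gray over 15 cells = 7803  → 33.6061
row 3: Σ corner-gray over 15 cells = 6103  → 26.2845
row 4: Σ corner-gray over 15 cells = 6123  → 26.3707
row 5: Σ corner-gray over 15 cells = 7785  → 33.5286
row 6: Σ corner-gray over 15 cells = 7447  → 32.0729
row 7: Σ corner-gray over 15 cells = 5918  → 25.4878
row 8: Σ corner-gray over 15 cells = 7848  → 33.8000
Σ rows: total corner-gray = 64654  → 278.4534 mm³


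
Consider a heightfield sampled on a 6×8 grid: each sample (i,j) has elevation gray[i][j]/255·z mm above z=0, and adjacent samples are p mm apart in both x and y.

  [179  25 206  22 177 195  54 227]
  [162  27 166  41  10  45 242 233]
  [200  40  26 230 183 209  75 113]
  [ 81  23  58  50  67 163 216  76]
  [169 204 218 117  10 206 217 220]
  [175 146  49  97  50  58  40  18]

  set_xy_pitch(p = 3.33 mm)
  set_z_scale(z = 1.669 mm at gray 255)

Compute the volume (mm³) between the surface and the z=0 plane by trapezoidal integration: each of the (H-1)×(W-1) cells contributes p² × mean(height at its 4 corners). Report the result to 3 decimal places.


303.321

height_mm = gray/255 × 1.669; cell vol = 3.33² × mean(4 corners)
unit = 3.33² × 1.669 / (4×255) = 0.0181445 mm³ per gray-sum
row 0: Σ corner-gray over 7 cells = 3221  → 58.4434
row 1: Σ corner-gray over 7 cells = 3296  → 59.8042
row 2: Σ corner-gray over 7 cells = 3150  → 57.1551
row 3: Σ corner-gray over 7 cells = 3644  → 66.1185
row 4: Σ corner-gray over 7 cells = 3406  → 61.8001
Σ rows: total corner-gray = 16717  → 303.3213 mm³


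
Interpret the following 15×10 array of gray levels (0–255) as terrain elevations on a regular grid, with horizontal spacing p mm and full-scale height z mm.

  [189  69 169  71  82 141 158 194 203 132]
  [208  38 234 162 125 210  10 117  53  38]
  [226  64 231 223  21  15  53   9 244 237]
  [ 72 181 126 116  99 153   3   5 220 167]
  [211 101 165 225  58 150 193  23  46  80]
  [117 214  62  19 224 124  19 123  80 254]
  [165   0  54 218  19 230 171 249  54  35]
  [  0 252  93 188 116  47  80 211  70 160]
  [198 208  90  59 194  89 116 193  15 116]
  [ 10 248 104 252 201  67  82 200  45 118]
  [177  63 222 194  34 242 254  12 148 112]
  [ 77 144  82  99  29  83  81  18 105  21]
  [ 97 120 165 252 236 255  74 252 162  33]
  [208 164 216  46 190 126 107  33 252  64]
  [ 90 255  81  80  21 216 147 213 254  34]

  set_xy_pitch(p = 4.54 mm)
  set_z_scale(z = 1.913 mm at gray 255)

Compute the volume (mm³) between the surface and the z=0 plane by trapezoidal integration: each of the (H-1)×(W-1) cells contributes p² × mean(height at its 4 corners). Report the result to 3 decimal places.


2489.772

height_mm = gray/255 × 1.913; cell vol = 4.54² × mean(4 corners)
unit = 4.54² × 1.913 / (4×255) = 0.0386569 mm³ per gray-sum
row 0: Σ corner-gray over 9 cells = 4639  → 179.3291
row 1: Σ corner-gray over 9 cells = 4327  → 167.2682
row 2: Σ corner-gray over 9 cells = 4228  → 163.4412
row 3: Σ corner-gray over 9 cells = 4258  → 164.6009
row 4: Σ corner-gray over 9 cells = 4314  → 166.7657
row 5: Σ corner-gray over 9 cells = 4291  → 165.8766
row 6: Σ corner-gray over 9 cells = 4464  → 172.5642
row 7: Σ corner-gray over 9 cells = 4516  → 174.5744
row 8: Σ corner-gray over 9 cells = 4768  → 184.3159
row 9: Σ corner-gray over 9 cells = 5153  → 199.1988
row 10: Σ corner-gray over 9 cells = 4007  → 154.8980
row 11: Σ corner-gray over 9 cells = 4542  → 175.5794
row 12: Σ corner-gray over 9 cells = 5702  → 220.4214
row 13: Σ corner-gray over 9 cells = 5198  → 200.9383
Σ rows: total corner-gray = 64407  → 2489.7720 mm³


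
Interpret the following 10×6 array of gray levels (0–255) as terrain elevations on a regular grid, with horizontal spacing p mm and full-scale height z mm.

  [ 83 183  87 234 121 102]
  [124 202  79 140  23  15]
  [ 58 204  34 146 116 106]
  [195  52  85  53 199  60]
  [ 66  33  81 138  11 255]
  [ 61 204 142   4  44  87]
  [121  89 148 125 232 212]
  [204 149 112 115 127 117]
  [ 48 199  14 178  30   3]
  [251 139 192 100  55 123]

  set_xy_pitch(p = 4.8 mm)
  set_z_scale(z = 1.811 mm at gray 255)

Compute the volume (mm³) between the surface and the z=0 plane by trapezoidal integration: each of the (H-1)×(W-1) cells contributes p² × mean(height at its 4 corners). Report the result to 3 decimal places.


829.477

height_mm = gray/255 × 1.811; cell vol = 4.8² × mean(4 corners)
unit = 4.8² × 1.811 / (4×255) = 0.0409073 mm³ per gray-sum
row 0: Σ corner-gray over 5 cells = 2462  → 100.7138
row 1: Σ corner-gray over 5 cells = 2191  → 89.6279
row 2: Σ corner-gray over 5 cells = 2197  → 89.8733
row 3: Σ corner-gray over 5 cells = 1880  → 76.9057
row 4: Σ corner-gray over 5 cells = 1783  → 72.9377
row 5: Σ corner-gray over 5 cells = 2457  → 100.5092
row 6: Σ corner-gray over 5 cells = 2848  → 116.5040
row 7: Σ corner-gray over 5 cells = 2220  → 90.8142
row 8: Σ corner-gray over 5 cells = 2239  → 91.5914
Σ rows: total corner-gray = 20277  → 829.4772 mm³


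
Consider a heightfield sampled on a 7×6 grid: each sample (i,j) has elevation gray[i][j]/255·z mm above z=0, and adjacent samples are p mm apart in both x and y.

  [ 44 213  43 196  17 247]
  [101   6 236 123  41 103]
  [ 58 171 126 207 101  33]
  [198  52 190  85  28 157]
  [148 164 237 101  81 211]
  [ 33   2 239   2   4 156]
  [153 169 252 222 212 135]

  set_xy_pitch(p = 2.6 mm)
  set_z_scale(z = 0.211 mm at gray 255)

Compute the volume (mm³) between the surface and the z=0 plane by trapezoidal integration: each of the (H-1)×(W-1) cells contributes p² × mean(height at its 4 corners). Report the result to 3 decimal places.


20.147

height_mm = gray/255 × 0.211; cell vol = 2.6² × mean(4 corners)
unit = 2.6² × 0.211 / (4×255) = 0.00139839 mm³ per gray-sum
row 0: Σ corner-gray over 5 cells = 2245  → 3.1394
row 1: Σ corner-gray over 5 cells = 2317  → 3.2401
row 2: Σ corner-gray over 5 cells = 2366  → 3.3086
row 3: Σ corner-gray over 5 cells = 2590  → 3.6218
row 4: Σ corner-gray over 5 cells = 2208  → 3.0876
row 5: Σ corner-gray over 5 cells = 2681  → 3.7491
Σ rows: total corner-gray = 14407  → 20.1466 mm³


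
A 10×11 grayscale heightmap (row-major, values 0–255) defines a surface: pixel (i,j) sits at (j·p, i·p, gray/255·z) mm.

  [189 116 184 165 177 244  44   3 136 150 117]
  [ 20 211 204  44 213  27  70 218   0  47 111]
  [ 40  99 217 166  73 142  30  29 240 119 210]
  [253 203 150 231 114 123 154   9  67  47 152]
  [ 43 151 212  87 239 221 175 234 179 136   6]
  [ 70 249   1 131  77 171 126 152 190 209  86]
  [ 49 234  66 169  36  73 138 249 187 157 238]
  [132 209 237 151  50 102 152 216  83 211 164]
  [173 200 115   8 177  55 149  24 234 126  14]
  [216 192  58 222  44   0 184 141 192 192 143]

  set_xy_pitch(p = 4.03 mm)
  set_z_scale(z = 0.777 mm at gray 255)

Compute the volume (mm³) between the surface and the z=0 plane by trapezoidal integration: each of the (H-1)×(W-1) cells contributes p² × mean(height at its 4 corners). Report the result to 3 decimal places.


606.896

height_mm = gray/255 × 0.777; cell vol = 4.03² × mean(4 corners)
unit = 4.03² × 0.777 / (4×255) = 0.0123717 mm³ per gray-sum
row 0: Σ corner-gray over 10 cells = 4943  → 61.1535
row 1: Σ corner-gray over 10 cells = 4679  → 57.8874
row 2: Σ corner-gray over 10 cells = 5081  → 62.8608
row 3: Σ corner-gray over 10 cells = 5918  → 73.2160
row 4: Σ corner-gray over 10 cells = 6085  → 75.2821
row 5: Σ corner-gray over 10 cells = 5673  → 70.1849
row 6: Σ corner-gray over 10 cells = 6023  → 74.5150
row 7: Σ corner-gray over 10 cells = 5481  → 67.8095
row 8: Σ corner-gray over 10 cells = 5172  → 63.9867
Σ rows: total corner-gray = 49055  → 606.8959 mm³


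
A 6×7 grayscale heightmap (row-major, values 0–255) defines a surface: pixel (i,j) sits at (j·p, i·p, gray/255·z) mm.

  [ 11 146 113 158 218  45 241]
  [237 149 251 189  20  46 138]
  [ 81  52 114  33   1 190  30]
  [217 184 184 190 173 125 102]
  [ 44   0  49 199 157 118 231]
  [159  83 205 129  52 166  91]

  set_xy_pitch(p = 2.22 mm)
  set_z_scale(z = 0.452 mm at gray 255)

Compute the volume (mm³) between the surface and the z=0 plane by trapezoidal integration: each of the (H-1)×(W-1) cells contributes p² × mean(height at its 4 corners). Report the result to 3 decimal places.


32.733

height_mm = gray/255 × 0.452; cell vol = 2.22² × mean(4 corners)
unit = 2.22² × 0.452 / (4×255) = 0.00218396 mm³ per gray-sum
row 0: Σ corner-gray over 6 cells = 3297  → 7.2005
row 1: Σ corner-gray over 6 cells = 2576  → 5.6259
row 2: Σ corner-gray over 6 cells = 2922  → 6.3815
row 3: Σ corner-gray over 6 cells = 3352  → 7.3206
row 4: Σ corner-gray over 6 cells = 2841  → 6.2046
Σ rows: total corner-gray = 14988  → 32.7332 mm³


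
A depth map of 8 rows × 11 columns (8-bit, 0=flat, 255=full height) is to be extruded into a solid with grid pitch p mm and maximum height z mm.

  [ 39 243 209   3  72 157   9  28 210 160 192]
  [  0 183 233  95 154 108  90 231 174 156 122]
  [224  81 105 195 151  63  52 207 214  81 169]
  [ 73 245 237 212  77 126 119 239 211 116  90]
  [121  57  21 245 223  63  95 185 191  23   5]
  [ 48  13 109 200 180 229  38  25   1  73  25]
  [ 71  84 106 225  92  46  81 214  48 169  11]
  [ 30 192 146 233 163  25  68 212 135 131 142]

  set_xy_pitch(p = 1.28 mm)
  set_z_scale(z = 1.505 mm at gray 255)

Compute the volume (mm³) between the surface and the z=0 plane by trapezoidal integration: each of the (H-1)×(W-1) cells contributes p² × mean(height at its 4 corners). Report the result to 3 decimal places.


height_mm = gray/255 × 1.505; cell vol = 1.28² × mean(4 corners)
unit = 1.28² × 1.505 / (4×255) = 0.00241744 mm³ per gray-sum
row 0: Σ corner-gray over 10 cells = 5383  → 13.0131
row 1: Σ corner-gray over 10 cells = 5661  → 13.6851
row 2: Σ corner-gray over 10 cells = 6018  → 14.5482
row 3: Σ corner-gray over 10 cells = 5659  → 13.6803
row 4: Σ corner-gray over 10 cells = 4141  → 10.0106
row 5: Σ corner-gray over 10 cells = 4021  → 9.7205
row 6: Σ corner-gray over 10 cells = 4994  → 12.0727
Σ rows: total corner-gray = 35877  → 86.7306 mm³

86.731


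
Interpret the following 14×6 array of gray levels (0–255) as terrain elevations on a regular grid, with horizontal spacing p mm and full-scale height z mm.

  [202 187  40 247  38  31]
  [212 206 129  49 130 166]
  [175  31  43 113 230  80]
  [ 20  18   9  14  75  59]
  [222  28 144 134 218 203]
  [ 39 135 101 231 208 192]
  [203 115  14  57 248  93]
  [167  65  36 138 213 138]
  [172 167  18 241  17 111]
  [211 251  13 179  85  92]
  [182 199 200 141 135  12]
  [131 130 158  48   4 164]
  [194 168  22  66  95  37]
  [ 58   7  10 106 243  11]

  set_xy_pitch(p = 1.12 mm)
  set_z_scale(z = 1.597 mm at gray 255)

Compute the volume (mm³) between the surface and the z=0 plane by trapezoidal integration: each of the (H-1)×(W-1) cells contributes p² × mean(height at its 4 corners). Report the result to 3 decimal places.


height_mm = gray/255 × 1.597; cell vol = 1.12² × mean(4 corners)
unit = 1.12² × 1.597 / (4×255) = 0.001964 mm³ per gray-sum
row 0: Σ corner-gray over 5 cells = 2663  → 5.2301
row 1: Σ corner-gray over 5 cells = 2495  → 4.9002
row 2: Σ corner-gray over 5 cells = 1400  → 2.7496
row 3: Σ corner-gray over 5 cells = 1784  → 3.5038
row 4: Σ corner-gray over 5 cells = 3054  → 5.9980
row 5: Σ corner-gray over 5 cells = 2745  → 5.3912
row 6: Σ corner-gray over 5 cells = 2373  → 4.6606
row 7: Σ corner-gray over 5 cells = 2378  → 4.6704
row 8: Σ corner-gray over 5 cells = 2528  → 4.9650
row 9: Σ corner-gray over 5 cells = 2903  → 5.7015
row 10: Σ corner-gray over 5 cells = 2519  → 4.9473
row 11: Σ corner-gray over 5 cells = 1908  → 3.7473
row 12: Σ corner-gray over 5 cells = 1734  → 3.4056
Σ rows: total corner-gray = 30484  → 59.8705 mm³

59.870


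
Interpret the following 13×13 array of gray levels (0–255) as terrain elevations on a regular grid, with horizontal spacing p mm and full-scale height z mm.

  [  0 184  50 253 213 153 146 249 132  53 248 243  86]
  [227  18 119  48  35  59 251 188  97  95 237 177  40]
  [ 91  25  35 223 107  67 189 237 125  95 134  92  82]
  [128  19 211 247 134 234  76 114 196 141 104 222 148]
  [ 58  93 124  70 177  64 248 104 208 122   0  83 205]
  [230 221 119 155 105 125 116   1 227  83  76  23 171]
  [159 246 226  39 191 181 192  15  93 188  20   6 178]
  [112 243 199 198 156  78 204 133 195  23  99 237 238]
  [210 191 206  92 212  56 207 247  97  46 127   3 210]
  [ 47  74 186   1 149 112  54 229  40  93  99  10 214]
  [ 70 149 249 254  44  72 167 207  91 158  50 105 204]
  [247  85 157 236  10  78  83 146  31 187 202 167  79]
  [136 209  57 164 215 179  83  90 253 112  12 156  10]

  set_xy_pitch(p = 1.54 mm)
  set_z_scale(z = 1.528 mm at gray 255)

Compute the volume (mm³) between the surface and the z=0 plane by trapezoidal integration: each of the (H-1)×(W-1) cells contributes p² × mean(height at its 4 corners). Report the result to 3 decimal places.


height_mm = gray/255 × 1.528; cell vol = 1.54² × mean(4 corners)
unit = 1.54² × 1.528 / (4×255) = 0.00355275 mm³ per gray-sum
row 0: Σ corner-gray over 12 cells = 6849  → 24.3328
row 1: Σ corner-gray over 12 cells = 5746  → 20.4141
row 2: Σ corner-gray over 12 cells = 6503  → 23.1035
row 3: Σ corner-gray over 12 cells = 6521  → 23.1675
row 4: Σ corner-gray over 12 cells = 5752  → 20.4354
row 5: Σ corner-gray over 12 cells = 6034  → 21.4373
row 6: Σ corner-gray over 12 cells = 7011  → 24.9083
row 7: Σ corner-gray over 12 cells = 7268  → 25.8214
row 8: Σ corner-gray over 12 cells = 5743  → 20.4034
row 9: Σ corner-gray over 12 cells = 5721  → 20.3253
row 10: Σ corner-gray over 12 cells = 6456  → 22.9366
row 11: Σ corner-gray over 12 cells = 6296  → 22.3681
Σ rows: total corner-gray = 75900  → 269.6537 mm³

269.654


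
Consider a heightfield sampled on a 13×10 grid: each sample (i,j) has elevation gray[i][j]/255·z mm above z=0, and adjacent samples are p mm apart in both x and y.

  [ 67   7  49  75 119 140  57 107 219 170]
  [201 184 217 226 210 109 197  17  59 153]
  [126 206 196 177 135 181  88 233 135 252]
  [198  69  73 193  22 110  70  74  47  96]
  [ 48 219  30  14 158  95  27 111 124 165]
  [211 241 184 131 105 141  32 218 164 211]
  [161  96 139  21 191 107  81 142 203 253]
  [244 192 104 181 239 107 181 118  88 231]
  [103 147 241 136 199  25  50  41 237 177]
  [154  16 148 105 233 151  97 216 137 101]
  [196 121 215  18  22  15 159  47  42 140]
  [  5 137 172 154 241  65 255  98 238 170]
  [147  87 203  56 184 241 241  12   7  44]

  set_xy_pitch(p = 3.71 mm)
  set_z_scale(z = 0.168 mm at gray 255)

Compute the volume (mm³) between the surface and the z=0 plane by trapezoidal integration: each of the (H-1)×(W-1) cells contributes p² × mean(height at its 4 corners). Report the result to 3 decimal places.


height_mm = gray/255 × 0.168; cell vol = 3.71² × mean(4 corners)
unit = 3.71² × 0.168 / (4×255) = 0.00226703 mm³ per gray-sum
row 0: Σ corner-gray over 9 cells = 4575  → 10.3717
row 1: Σ corner-gray over 9 cells = 5872  → 13.3120
row 2: Σ corner-gray over 9 cells = 4690  → 10.6324
row 3: Σ corner-gray over 9 cells = 3379  → 7.6603
row 4: Σ corner-gray over 9 cells = 4623  → 10.4805
row 5: Σ corner-gray over 9 cells = 5228  → 11.8520
row 6: Σ corner-gray over 9 cells = 5269  → 11.9450
row 7: Σ corner-gray over 9 cells = 5327  → 12.0765
row 8: Σ corner-gray over 9 cells = 4893  → 11.0926
row 9: Σ corner-gray over 9 cells = 4075  → 9.2381
row 10: Σ corner-gray over 9 cells = 4509  → 10.2220
row 11: Σ corner-gray over 9 cells = 5148  → 11.6707
Σ rows: total corner-gray = 57588  → 130.5536 mm³

130.554


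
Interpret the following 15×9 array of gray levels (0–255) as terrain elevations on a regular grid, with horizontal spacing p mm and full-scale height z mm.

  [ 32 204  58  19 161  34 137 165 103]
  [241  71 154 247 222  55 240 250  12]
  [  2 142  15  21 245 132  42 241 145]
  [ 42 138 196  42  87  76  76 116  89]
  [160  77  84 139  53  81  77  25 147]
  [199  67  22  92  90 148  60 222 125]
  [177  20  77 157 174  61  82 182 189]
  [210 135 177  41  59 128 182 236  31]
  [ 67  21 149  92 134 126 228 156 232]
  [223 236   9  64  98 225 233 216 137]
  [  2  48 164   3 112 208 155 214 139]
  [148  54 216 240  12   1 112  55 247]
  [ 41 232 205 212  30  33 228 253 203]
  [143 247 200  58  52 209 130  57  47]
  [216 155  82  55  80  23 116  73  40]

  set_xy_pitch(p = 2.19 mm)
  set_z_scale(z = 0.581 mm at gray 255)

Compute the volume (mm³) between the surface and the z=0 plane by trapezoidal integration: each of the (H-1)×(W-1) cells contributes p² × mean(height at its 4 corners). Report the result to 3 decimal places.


152.557

height_mm = gray/255 × 0.581; cell vol = 2.19² × mean(4 corners)
unit = 2.19² × 0.581 / (4×255) = 0.0027319 mm³ per gray-sum
row 0: Σ corner-gray over 8 cells = 4422  → 12.0804
row 1: Σ corner-gray over 8 cells = 4554  → 12.4411
row 2: Σ corner-gray over 8 cells = 3416  → 9.3322
row 3: Σ corner-gray over 8 cells = 2972  → 8.1192
row 4: Σ corner-gray over 8 cells = 3105  → 8.4825
row 5: Σ corner-gray over 8 cells = 3598  → 9.8294
row 6: Σ corner-gray over 8 cells = 4029  → 11.0068
row 7: Σ corner-gray over 8 cells = 4268  → 11.6597
row 8: Σ corner-gray over 8 cells = 4633  → 12.6569
row 9: Σ corner-gray over 8 cells = 4471  → 12.2143
row 10: Σ corner-gray over 8 cells = 3724  → 10.1736
row 11: Σ corner-gray over 8 cells = 4405  → 12.0340
row 12: Σ corner-gray over 8 cells = 4726  → 12.9109
row 13: Σ corner-gray over 8 cells = 3520  → 9.6163
Σ rows: total corner-gray = 55843  → 152.5573 mm³


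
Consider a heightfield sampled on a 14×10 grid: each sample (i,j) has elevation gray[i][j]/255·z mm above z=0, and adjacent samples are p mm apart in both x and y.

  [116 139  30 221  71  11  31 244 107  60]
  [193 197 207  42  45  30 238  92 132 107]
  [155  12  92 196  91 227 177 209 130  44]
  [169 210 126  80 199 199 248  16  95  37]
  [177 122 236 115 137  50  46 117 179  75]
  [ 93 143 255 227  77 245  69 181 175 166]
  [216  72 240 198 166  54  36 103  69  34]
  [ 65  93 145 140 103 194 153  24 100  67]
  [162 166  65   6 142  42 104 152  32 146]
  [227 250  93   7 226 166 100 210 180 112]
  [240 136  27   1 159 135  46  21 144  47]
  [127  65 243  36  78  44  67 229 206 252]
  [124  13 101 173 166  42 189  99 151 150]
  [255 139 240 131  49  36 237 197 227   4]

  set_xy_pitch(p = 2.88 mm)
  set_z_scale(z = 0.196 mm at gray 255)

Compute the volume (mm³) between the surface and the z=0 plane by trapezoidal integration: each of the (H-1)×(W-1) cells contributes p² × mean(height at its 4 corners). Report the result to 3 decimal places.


height_mm = gray/255 × 0.196; cell vol = 2.88² × mean(4 corners)
unit = 2.88² × 0.196 / (4×255) = 0.00159383 mm³ per gray-sum
row 0: Σ corner-gray over 9 cells = 4150  → 6.6144
row 1: Σ corner-gray over 9 cells = 4733  → 7.5436
row 2: Σ corner-gray over 9 cells = 5019  → 7.9994
row 3: Σ corner-gray over 9 cells = 4808  → 7.6631
row 4: Σ corner-gray over 9 cells = 5259  → 8.3819
row 5: Σ corner-gray over 9 cells = 5129  → 8.1747
row 6: Σ corner-gray over 9 cells = 4162  → 6.6335
row 7: Σ corner-gray over 9 cells = 3762  → 5.9960
row 8: Σ corner-gray over 9 cells = 4529  → 7.2184
row 9: Σ corner-gray over 9 cells = 4428  → 7.0575
row 10: Σ corner-gray over 9 cells = 3940  → 6.2797
row 11: Σ corner-gray over 9 cells = 4457  → 7.1037
row 12: Σ corner-gray over 9 cells = 4913  → 7.8305
Σ rows: total corner-gray = 59289  → 94.4963 mm³

94.496


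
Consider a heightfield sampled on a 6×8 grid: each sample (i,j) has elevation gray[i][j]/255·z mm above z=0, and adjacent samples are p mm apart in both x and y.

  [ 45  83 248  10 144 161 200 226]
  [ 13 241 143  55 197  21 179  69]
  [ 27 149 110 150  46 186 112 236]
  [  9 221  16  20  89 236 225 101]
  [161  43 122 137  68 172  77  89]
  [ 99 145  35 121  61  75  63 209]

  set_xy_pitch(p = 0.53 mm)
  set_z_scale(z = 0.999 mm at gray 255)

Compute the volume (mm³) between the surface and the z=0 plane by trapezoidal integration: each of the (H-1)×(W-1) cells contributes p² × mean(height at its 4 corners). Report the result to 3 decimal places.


height_mm = gray/255 × 0.999; cell vol = 0.53² × mean(4 corners)
unit = 0.53² × 0.999 / (4×255) = 0.000275117 mm³ per gray-sum
row 0: Σ corner-gray over 7 cells = 3717  → 1.0226
row 1: Σ corner-gray over 7 cells = 3523  → 0.9692
row 2: Σ corner-gray over 7 cells = 3493  → 0.9610
row 3: Σ corner-gray over 7 cells = 3212  → 0.8837
row 4: Σ corner-gray over 7 cells = 2796  → 0.7692
Σ rows: total corner-gray = 16741  → 4.6057 mm³

4.606


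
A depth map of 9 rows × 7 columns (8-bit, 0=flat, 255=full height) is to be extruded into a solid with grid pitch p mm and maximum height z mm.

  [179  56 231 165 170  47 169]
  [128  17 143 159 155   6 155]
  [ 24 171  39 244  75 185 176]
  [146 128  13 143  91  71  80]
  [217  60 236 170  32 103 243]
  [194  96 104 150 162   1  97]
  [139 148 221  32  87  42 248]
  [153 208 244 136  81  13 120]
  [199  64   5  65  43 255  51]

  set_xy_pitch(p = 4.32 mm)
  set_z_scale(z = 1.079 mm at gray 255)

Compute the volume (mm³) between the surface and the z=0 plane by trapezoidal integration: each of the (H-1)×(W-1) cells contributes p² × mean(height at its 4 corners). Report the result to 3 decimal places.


452.168

height_mm = gray/255 × 1.079; cell vol = 4.32² × mean(4 corners)
unit = 4.32² × 1.079 / (4×255) = 0.0197419 mm³ per gray-sum
row 0: Σ corner-gray over 6 cells = 2929  → 57.8240
row 1: Σ corner-gray over 6 cells = 2871  → 56.6790
row 2: Σ corner-gray over 6 cells = 2746  → 54.2112
row 3: Σ corner-gray over 6 cells = 2780  → 54.8825
row 4: Σ corner-gray over 6 cells = 2979  → 58.8111
row 5: Σ corner-gray over 6 cells = 2764  → 54.5666
row 6: Σ corner-gray over 6 cells = 3084  → 60.8840
row 7: Σ corner-gray over 6 cells = 2751  → 54.3099
Σ rows: total corner-gray = 22904  → 452.1683 mm³


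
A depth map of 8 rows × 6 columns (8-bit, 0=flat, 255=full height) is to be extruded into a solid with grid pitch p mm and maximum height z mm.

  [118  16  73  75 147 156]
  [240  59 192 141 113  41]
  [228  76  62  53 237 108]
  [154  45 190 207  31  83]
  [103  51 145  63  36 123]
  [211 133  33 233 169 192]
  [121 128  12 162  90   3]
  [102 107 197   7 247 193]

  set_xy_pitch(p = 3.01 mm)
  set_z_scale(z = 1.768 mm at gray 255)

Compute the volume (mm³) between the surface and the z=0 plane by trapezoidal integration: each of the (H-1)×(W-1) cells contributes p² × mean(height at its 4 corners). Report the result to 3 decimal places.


height_mm = gray/255 × 1.768; cell vol = 3.01² × mean(4 corners)
unit = 3.01² × 1.768 / (4×255) = 0.0157042 mm³ per gray-sum
row 0: Σ corner-gray over 5 cells = 2187  → 34.3450
row 1: Σ corner-gray over 5 cells = 2483  → 38.9935
row 2: Σ corner-gray over 5 cells = 2375  → 37.2974
row 3: Σ corner-gray over 5 cells = 1999  → 31.3926
row 4: Σ corner-gray over 5 cells = 2355  → 36.9833
row 5: Σ corner-gray over 5 cells = 2447  → 38.4281
row 6: Σ corner-gray over 5 cells = 2319  → 36.4180
Σ rows: total corner-gray = 16165  → 253.8580 mm³

253.858


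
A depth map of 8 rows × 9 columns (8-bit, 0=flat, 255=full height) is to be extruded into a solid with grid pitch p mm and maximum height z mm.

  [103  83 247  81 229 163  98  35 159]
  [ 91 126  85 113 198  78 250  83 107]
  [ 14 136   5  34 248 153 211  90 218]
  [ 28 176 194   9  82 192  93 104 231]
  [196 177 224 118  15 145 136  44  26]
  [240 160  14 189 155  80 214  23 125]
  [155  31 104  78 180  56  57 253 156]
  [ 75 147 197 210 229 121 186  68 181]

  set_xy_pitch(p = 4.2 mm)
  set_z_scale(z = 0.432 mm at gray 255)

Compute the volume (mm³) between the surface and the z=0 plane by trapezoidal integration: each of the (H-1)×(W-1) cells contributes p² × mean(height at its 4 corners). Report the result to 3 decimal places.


height_mm = gray/255 × 0.432; cell vol = 4.2² × mean(4 corners)
unit = 4.2² × 0.432 / (4×255) = 0.00747106 mm³ per gray-sum
row 0: Σ corner-gray over 8 cells = 4198  → 31.3635
row 1: Σ corner-gray over 8 cells = 4050  → 30.2578
row 2: Σ corner-gray over 8 cells = 3945  → 29.4733
row 3: Σ corner-gray over 8 cells = 3899  → 29.1297
row 4: Σ corner-gray over 8 cells = 3975  → 29.6975
row 5: Σ corner-gray over 8 cells = 3864  → 28.8682
row 6: Σ corner-gray over 8 cells = 4401  → 32.8801
Σ rows: total corner-gray = 28332  → 211.6700 mm³

211.670


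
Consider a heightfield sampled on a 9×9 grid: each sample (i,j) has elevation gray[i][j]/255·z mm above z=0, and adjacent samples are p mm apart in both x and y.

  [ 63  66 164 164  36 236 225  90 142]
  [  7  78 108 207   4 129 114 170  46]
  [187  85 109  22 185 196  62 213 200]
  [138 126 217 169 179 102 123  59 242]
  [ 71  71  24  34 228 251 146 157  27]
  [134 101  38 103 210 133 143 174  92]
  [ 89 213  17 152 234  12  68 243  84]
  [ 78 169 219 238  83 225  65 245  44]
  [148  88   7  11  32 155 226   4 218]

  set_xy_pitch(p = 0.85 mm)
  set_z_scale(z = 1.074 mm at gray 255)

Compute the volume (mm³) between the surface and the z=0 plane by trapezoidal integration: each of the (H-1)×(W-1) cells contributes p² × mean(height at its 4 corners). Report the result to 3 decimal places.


25.157

height_mm = gray/255 × 1.074; cell vol = 0.85² × mean(4 corners)
unit = 0.85² × 1.074 / (4×255) = 0.00076075 mm³ per gray-sum
row 0: Σ corner-gray over 8 cells = 3840  → 2.9213
row 1: Σ corner-gray over 8 cells = 3804  → 2.8939
row 2: Σ corner-gray over 8 cells = 4461  → 3.3937
row 3: Σ corner-gray over 8 cells = 4250  → 3.2332
row 4: Σ corner-gray over 8 cells = 3950  → 3.0050
row 5: Σ corner-gray over 8 cells = 4081  → 3.1046
row 6: Σ corner-gray over 8 cells = 4661  → 3.5459
row 7: Σ corner-gray over 8 cells = 4022  → 3.0597
Σ rows: total corner-gray = 33069  → 25.1572 mm³


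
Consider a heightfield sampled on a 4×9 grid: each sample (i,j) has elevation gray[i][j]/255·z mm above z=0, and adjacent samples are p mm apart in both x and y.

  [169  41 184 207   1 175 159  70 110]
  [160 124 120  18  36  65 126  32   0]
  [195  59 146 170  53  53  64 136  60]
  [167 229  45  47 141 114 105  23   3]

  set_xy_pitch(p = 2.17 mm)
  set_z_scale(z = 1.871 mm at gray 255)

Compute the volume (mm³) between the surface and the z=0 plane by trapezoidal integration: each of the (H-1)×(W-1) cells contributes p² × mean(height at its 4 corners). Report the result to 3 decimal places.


79.198

height_mm = gray/255 × 1.871; cell vol = 2.17² × mean(4 corners)
unit = 2.17² × 1.871 / (4×255) = 0.0086376 mm³ per gray-sum
row 0: Σ corner-gray over 8 cells = 3155  → 27.2516
row 1: Σ corner-gray over 8 cells = 2819  → 24.3494
row 2: Σ corner-gray over 8 cells = 3195  → 27.5971
Σ rows: total corner-gray = 9169  → 79.1982 mm³


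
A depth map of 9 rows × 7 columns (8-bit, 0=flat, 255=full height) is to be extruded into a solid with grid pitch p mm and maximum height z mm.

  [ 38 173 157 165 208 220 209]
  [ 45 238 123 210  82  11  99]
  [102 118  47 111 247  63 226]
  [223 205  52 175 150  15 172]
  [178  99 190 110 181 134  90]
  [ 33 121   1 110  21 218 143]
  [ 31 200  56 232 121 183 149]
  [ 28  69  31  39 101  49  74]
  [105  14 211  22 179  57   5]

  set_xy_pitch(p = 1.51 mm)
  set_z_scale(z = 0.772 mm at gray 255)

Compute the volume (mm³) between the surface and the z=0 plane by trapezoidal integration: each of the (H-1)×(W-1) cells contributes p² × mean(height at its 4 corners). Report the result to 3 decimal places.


height_mm = gray/255 × 0.772; cell vol = 1.51² × mean(4 corners)
unit = 1.51² × 0.772 / (4×255) = 0.00172572 mm³ per gray-sum
row 0: Σ corner-gray over 6 cells = 3565  → 6.1522
row 1: Σ corner-gray over 6 cells = 2972  → 5.1288
row 2: Σ corner-gray over 6 cells = 3089  → 5.3308
row 3: Σ corner-gray over 6 cells = 3285  → 5.6690
row 4: Σ corner-gray over 6 cells = 2814  → 4.8562
row 5: Σ corner-gray over 6 cells = 2882  → 4.9735
row 6: Σ corner-gray over 6 cells = 2444  → 4.2177
row 7: Σ corner-gray over 6 cells = 1756  → 3.0304
Σ rows: total corner-gray = 22807  → 39.3586 mm³

39.359


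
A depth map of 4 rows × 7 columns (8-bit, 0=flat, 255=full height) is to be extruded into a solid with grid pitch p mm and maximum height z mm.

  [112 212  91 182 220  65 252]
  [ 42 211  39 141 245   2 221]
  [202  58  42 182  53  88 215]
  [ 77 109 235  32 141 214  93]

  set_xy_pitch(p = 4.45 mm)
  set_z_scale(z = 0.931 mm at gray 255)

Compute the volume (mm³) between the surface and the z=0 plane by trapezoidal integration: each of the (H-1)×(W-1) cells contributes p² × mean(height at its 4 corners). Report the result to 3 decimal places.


165.202

height_mm = gray/255 × 0.931; cell vol = 4.45² × mean(4 corners)
unit = 4.45² × 0.931 / (4×255) = 0.0180746 mm³ per gray-sum
row 0: Σ corner-gray over 6 cells = 3443  → 62.2310
row 1: Σ corner-gray over 6 cells = 2802  → 50.6451
row 2: Σ corner-gray over 6 cells = 2895  → 52.3261
Σ rows: total corner-gray = 9140  → 165.2022 mm³


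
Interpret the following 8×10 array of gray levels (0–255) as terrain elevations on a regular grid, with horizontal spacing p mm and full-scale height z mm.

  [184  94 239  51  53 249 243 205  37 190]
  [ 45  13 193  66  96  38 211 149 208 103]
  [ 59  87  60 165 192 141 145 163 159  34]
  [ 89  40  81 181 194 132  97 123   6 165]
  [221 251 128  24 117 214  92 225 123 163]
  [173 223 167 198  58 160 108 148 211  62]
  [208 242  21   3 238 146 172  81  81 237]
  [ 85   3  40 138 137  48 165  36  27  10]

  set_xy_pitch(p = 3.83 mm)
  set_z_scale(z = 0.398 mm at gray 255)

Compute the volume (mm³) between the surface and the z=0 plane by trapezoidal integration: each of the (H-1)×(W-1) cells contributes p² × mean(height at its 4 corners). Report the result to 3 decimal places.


186.600

height_mm = gray/255 × 0.398; cell vol = 3.83² × mean(4 corners)
unit = 3.83² × 0.398 / (4×255) = 0.00572375 mm³ per gray-sum
row 0: Σ corner-gray over 9 cells = 4812  → 27.5427
row 1: Σ corner-gray over 9 cells = 4413  → 25.2589
row 2: Σ corner-gray over 9 cells = 4279  → 24.4919
row 3: Σ corner-gray over 9 cells = 4694  → 26.8673
row 4: Σ corner-gray over 9 cells = 5513  → 31.5550
row 5: Σ corner-gray over 9 cells = 5194  → 29.7291
row 6: Σ corner-gray over 9 cells = 3696  → 21.1550
Σ rows: total corner-gray = 32601  → 186.5999 mm³
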